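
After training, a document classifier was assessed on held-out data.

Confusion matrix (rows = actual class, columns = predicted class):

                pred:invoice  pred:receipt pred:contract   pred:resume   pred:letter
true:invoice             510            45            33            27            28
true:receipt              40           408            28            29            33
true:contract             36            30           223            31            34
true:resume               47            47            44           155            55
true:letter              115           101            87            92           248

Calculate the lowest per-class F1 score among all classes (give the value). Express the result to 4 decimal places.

0.4545

Per-class F1 score (2·TP/(2·TP+FP+FN)):
  invoice: TP=510, FP=40+36+47+115=238, FN=45+33+27+28=133 → 1020/1391 = 0.73329
  receipt: TP=408, FP=45+30+47+101=223, FN=40+28+29+33=130 → 816/1169 = 0.69803
  contract: TP=223, FP=33+28+44+87=192, FN=36+30+31+34=131 → 446/769 = 0.57997
  resume: TP=155, FP=27+29+31+92=179, FN=47+47+44+55=193 → 310/682 = 0.45455
  letter: TP=248, FP=28+33+34+55=150, FN=115+101+87+92=395 → 496/1041 = 0.47646
Lowest is class 'resume' with F1 score = 0.4545.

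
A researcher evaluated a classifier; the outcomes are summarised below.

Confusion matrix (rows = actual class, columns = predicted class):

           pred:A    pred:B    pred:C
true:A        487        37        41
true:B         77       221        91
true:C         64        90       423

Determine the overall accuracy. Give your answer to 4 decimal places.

0.7387

Accuracy = trace / total = (487+221+423=1131) / 1531 = 1131/1531 = 0.7387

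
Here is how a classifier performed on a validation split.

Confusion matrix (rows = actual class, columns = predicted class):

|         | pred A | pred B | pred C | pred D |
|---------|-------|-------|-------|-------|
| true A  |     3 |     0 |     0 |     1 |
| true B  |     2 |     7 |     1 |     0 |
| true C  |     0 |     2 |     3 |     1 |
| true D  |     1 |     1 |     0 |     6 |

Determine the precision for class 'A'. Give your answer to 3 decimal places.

Treat 'A' as positive and all other classes as negative.
precision = TP/(TP+FP).
A: TP=3, FP=2+0+1=3 → 3/6 = 0.5000

0.500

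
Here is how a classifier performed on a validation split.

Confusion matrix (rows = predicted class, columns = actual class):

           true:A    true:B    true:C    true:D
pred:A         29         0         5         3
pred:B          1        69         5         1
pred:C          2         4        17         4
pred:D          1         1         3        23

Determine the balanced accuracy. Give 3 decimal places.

Balanced accuracy = mean of per-class recall.
  A: recall = 29/33 = 0.8788
  B: recall = 69/74 = 0.9324
  C: recall = 17/30 = 0.5667
  D: recall = 23/31 = 0.7419
Mean = (0.8788 + 0.9324 + 0.5667 + 0.7419) / 4 = 0.780

0.780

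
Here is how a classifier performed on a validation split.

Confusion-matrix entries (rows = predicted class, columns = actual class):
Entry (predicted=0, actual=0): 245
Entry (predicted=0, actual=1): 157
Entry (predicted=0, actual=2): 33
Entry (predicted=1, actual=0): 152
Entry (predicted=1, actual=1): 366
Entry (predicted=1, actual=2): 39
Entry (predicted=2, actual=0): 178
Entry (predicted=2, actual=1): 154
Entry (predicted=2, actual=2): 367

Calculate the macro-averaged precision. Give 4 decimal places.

0.5818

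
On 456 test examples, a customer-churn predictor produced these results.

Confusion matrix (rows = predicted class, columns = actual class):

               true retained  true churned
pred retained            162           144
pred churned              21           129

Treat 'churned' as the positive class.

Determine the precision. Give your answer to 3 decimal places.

0.860

Precision = TP/(TP+FP) = 129/(129+21) = 129/150 = 0.860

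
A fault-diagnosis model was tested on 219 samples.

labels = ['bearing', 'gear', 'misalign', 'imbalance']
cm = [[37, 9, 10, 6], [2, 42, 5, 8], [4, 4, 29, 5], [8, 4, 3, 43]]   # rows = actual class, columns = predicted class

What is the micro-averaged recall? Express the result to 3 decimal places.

Micro-averaging pools counts across classes: ΣTP=151, ΣFP=68, ΣFN=68.
Micro-recall = TP/(TP+FN) on pooled counts = 0.689 (equals overall accuracy in single-label multiclass).

0.689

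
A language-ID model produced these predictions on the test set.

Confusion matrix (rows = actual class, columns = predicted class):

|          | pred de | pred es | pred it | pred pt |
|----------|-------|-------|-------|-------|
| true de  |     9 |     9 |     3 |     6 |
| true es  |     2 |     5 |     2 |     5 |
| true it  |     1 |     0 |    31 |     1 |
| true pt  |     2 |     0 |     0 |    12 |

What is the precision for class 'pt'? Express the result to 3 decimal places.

0.500

Treat 'pt' as positive and all other classes as negative.
precision = TP/(TP+FP).
pt: TP=12, FP=6+5+1=12 → 12/24 = 0.5000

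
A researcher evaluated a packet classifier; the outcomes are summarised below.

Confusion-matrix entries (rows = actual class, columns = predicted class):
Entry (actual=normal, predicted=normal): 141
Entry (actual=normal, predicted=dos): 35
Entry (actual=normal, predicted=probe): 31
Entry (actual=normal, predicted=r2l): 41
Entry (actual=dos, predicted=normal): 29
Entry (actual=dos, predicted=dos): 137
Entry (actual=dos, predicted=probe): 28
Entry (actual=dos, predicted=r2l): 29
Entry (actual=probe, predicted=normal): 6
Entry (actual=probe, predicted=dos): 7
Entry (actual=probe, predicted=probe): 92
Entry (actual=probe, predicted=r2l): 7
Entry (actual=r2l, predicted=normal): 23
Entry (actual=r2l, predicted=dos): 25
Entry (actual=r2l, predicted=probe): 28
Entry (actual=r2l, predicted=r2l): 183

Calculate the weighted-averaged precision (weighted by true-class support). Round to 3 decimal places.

0.671

Per-class precision (TP/(TP+FP)):
  normal: TP=141, FP=29+6+23=58 → 141/199 = 0.7085
  dos: TP=137, FP=35+7+25=67 → 137/204 = 0.6716
  probe: TP=92, FP=31+28+28=87 → 92/179 = 0.5140
  r2l: TP=183, FP=41+29+7=77 → 183/260 = 0.7038
Weighted-precision = Σ (supportᵢ/N)·precisionᵢ with N=842: (248/842)·0.7085 + (223/842)·0.6716 + (112/842)·0.5140 + (259/842)·0.7038 = 0.671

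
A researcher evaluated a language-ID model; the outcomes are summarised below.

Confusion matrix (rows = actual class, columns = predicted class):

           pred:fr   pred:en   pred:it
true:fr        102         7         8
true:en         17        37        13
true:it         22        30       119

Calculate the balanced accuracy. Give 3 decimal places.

0.707

Balanced accuracy = mean of per-class recall.
  fr: recall = 102/117 = 0.8718
  en: recall = 37/67 = 0.5522
  it: recall = 119/171 = 0.6959
Mean = (0.8718 + 0.5522 + 0.6959) / 3 = 0.707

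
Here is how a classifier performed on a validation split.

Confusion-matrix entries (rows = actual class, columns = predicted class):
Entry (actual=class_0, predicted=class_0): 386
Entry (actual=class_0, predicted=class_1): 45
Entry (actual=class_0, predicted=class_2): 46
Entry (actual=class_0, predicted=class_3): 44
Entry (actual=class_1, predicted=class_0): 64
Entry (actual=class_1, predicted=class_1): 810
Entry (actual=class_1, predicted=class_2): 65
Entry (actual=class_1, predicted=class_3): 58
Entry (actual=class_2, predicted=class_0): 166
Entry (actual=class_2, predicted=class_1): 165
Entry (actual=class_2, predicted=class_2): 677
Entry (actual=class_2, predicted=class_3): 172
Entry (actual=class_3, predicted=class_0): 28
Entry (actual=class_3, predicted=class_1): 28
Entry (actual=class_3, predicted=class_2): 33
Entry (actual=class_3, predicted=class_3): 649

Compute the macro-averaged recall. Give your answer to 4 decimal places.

0.7516

Per-class recall (TP/(TP+FN)):
  class_0: TP=386, FN=45+46+44=135 → 386/521 = 0.74088
  class_1: TP=810, FN=64+65+58=187 → 810/997 = 0.81244
  class_2: TP=677, FN=166+165+172=503 → 677/1180 = 0.57373
  class_3: TP=649, FN=28+28+33=89 → 649/738 = 0.87940
Macro-recall = mean = (0.74088 + 0.81244 + 0.57373 + 0.87940) / 4 = 0.7516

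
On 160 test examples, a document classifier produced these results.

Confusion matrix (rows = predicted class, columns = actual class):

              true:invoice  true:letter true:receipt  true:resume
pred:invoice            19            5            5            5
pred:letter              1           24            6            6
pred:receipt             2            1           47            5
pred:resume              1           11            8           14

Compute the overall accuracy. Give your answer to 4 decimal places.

0.6500

Accuracy = trace / total = (19+24+47+14=104) / 160 = 104/160 = 0.6500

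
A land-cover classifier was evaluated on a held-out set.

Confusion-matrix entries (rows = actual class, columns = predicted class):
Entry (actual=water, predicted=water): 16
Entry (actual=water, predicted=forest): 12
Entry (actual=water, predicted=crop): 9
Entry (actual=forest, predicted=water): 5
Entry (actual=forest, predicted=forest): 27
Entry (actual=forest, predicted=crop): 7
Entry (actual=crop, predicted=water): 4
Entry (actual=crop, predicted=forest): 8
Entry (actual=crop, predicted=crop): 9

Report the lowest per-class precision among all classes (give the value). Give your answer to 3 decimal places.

0.360

Per-class precision (TP/(TP+FP)):
  water: TP=16, FP=5+4=9 → 16/25 = 0.6400
  forest: TP=27, FP=12+8=20 → 27/47 = 0.5745
  crop: TP=9, FP=9+7=16 → 9/25 = 0.3600
Lowest is class 'crop' with precision = 0.360.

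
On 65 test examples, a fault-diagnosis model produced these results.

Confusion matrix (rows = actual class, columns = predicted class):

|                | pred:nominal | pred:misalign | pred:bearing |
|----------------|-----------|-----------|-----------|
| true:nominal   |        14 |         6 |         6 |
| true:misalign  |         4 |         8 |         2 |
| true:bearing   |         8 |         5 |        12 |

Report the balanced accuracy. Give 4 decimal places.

Balanced accuracy = mean of per-class recall.
  nominal: recall = 14/26 = 0.53846
  misalign: recall = 8/14 = 0.57143
  bearing: recall = 12/25 = 0.48000
Mean = (0.53846 + 0.57143 + 0.48000) / 3 = 0.5300

0.5300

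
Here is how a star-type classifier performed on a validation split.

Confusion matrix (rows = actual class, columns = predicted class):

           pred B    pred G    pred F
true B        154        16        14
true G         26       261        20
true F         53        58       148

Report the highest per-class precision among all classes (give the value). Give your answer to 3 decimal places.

0.813

Per-class precision (TP/(TP+FP)):
  B: TP=154, FP=26+53=79 → 154/233 = 0.6609
  G: TP=261, FP=16+58=74 → 261/335 = 0.7791
  F: TP=148, FP=14+20=34 → 148/182 = 0.8132
Highest is class 'F' with precision = 0.813.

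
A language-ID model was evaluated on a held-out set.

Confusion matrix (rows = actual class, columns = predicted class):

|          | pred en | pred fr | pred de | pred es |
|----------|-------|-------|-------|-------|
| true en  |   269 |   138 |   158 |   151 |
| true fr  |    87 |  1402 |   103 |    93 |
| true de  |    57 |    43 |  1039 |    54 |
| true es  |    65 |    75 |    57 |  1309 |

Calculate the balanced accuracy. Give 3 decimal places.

Balanced accuracy = mean of per-class recall.
  en: recall = 269/716 = 0.3757
  fr: recall = 1402/1685 = 0.8320
  de: recall = 1039/1193 = 0.8709
  es: recall = 1309/1506 = 0.8692
Mean = (0.3757 + 0.8320 + 0.8709 + 0.8692) / 4 = 0.737

0.737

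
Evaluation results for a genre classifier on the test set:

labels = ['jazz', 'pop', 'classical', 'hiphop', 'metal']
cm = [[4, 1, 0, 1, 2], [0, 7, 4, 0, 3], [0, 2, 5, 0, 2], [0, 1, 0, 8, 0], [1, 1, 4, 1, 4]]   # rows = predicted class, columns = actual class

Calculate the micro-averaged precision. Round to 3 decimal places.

Micro-averaging pools counts across classes: ΣTP=28, ΣFP=23, ΣFN=23.
Micro-precision = TP/(TP+FP) on pooled counts = 0.549 (equals overall accuracy in single-label multiclass).

0.549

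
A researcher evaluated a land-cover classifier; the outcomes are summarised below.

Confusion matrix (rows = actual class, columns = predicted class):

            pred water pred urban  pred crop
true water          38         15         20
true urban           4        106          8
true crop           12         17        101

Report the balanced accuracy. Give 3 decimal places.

0.732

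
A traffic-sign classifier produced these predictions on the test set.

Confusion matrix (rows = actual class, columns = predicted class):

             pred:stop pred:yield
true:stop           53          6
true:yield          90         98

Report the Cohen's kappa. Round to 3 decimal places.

Observed agreement pₒ = trace/N = 151/247 = 0.6113
Expected agreement pₑ = Σ (rowᵢ·colᵢ)/N² = (59·143 + 188·104)/247² = 0.4588
κ = (pₒ − pₑ)/(1 − pₑ) = (0.6113 − 0.4588)/(1 − 0.4588) = 0.282

0.282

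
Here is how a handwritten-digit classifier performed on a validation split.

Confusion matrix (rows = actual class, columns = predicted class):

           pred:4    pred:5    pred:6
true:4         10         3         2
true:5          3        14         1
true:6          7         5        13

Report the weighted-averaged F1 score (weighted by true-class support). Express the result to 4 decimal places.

0.6384

Per-class F1 score (2·TP/(2·TP+FP+FN)):
  4: TP=10, FP=3+7=10, FN=3+2=5 → 20/35 = 0.57143
  5: TP=14, FP=3+5=8, FN=3+1=4 → 28/40 = 0.70000
  6: TP=13, FP=2+1=3, FN=7+5=12 → 26/41 = 0.63415
Weighted-F1 score = Σ (supportᵢ/N)·F1 scoreᵢ with N=58: (15/58)·0.57143 + (18/58)·0.70000 + (25/58)·0.63415 = 0.6384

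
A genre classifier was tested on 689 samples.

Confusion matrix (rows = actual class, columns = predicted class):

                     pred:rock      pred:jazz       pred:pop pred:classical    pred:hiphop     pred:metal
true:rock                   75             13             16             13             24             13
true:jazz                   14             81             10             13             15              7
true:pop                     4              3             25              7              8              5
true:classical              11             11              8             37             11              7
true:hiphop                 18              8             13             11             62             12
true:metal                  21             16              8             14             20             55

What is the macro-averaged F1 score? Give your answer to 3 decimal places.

0.472

Per-class F1 score (2·TP/(2·TP+FP+FN)):
  rock: TP=75, FP=14+4+11+18+21=68, FN=13+16+13+24+13=79 → 150/297 = 0.5051
  jazz: TP=81, FP=13+3+11+8+16=51, FN=14+10+13+15+7=59 → 162/272 = 0.5956
  pop: TP=25, FP=16+10+8+13+8=55, FN=4+3+7+8+5=27 → 50/132 = 0.3788
  classical: TP=37, FP=13+13+7+11+14=58, FN=11+11+8+11+7=48 → 74/180 = 0.4111
  hiphop: TP=62, FP=24+15+8+11+20=78, FN=18+8+13+11+12=62 → 124/264 = 0.4697
  metal: TP=55, FP=13+7+5+7+12=44, FN=21+16+8+14+20=79 → 110/233 = 0.4721
Macro-F1 score = mean = (0.5051 + 0.5956 + 0.3788 + 0.4111 + 0.4697 + 0.4721) / 6 = 0.472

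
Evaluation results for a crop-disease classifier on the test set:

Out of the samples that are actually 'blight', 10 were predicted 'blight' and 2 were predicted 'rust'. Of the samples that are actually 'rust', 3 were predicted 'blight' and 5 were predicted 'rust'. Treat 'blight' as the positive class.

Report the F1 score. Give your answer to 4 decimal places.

Precision = TP/(TP+FP) = 10/13 = 0.7692
Recall = TP/(TP+FN) = 10/12 = 0.8333
F1 = 2·TP/(2·TP+FP+FN) = 20/25 = 0.8000

0.8000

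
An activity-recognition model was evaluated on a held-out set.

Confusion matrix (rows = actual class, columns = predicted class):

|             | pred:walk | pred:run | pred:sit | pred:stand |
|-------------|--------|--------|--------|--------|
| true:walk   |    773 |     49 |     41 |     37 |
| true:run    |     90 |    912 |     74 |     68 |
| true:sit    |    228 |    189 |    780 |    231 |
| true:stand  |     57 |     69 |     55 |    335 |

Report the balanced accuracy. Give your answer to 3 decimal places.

Balanced accuracy = mean of per-class recall.
  walk: recall = 773/900 = 0.8589
  run: recall = 912/1144 = 0.7972
  sit: recall = 780/1428 = 0.5462
  stand: recall = 335/516 = 0.6492
Mean = (0.8589 + 0.7972 + 0.5462 + 0.6492) / 4 = 0.713

0.713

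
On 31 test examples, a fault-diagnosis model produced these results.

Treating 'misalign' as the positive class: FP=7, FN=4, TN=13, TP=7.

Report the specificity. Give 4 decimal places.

0.6500

Specificity = TN/(TN+FP) = 13/(13+7) = 0.6500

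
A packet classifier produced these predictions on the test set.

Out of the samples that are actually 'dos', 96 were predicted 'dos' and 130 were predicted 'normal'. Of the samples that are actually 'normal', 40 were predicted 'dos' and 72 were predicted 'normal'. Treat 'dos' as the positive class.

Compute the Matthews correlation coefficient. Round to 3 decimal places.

MCC = (TP·TN − FP·FN) / √((TP+FP)(TP+FN)(TN+FP)(TN+FN))
Numerator = 96·72 − 40·130 = 1712
Denominator = √(136·226·112·202) = √695371264 = 26369.8931
MCC = 1712 / 26369.8931 = 0.065

0.065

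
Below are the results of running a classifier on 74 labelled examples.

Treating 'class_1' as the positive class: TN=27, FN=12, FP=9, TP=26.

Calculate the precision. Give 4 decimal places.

0.7429

Precision = TP/(TP+FP) = 26/(26+9) = 26/35 = 0.7429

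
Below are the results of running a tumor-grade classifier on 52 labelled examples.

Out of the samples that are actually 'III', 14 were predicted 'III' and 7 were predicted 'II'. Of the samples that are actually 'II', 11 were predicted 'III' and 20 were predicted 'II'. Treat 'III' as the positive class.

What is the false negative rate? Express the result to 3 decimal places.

FNR = FN/(FN+TP) = 7/(7+14) = 0.333

0.333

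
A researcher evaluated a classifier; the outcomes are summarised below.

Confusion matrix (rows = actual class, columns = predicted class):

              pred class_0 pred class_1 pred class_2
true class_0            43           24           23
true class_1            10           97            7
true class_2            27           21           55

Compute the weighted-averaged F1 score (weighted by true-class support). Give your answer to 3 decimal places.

0.626

Per-class F1 score (2·TP/(2·TP+FP+FN)):
  class_0: TP=43, FP=10+27=37, FN=24+23=47 → 86/170 = 0.5059
  class_1: TP=97, FP=24+21=45, FN=10+7=17 → 194/256 = 0.7578
  class_2: TP=55, FP=23+7=30, FN=27+21=48 → 110/188 = 0.5851
Weighted-F1 score = Σ (supportᵢ/N)·F1 scoreᵢ with N=307: (90/307)·0.5059 + (114/307)·0.7578 + (103/307)·0.5851 = 0.626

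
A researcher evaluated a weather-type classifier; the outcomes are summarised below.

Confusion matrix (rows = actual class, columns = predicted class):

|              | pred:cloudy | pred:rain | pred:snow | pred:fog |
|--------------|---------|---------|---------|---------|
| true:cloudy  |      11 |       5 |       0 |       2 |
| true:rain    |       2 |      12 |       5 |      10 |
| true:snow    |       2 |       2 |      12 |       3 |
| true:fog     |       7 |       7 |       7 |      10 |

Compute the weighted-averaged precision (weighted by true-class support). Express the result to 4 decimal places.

0.4565

Per-class precision (TP/(TP+FP)):
  cloudy: TP=11, FP=2+2+7=11 → 11/22 = 0.50000
  rain: TP=12, FP=5+2+7=14 → 12/26 = 0.46154
  snow: TP=12, FP=0+5+7=12 → 12/24 = 0.50000
  fog: TP=10, FP=2+10+3=15 → 10/25 = 0.40000
Weighted-precision = Σ (supportᵢ/N)·precisionᵢ with N=97: (18/97)·0.50000 + (29/97)·0.46154 + (19/97)·0.50000 + (31/97)·0.40000 = 0.4565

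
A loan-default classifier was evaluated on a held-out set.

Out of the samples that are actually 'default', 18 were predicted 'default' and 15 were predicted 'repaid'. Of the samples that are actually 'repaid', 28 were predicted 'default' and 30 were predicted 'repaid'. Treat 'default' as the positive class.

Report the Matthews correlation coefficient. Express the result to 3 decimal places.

0.060

MCC = (TP·TN − FP·FN) / √((TP+FP)(TP+FN)(TN+FP)(TN+FN))
Numerator = 18·30 − 28·15 = 120
Denominator = √(46·33·58·45) = √3961980 = 1990.4723
MCC = 120 / 1990.4723 = 0.060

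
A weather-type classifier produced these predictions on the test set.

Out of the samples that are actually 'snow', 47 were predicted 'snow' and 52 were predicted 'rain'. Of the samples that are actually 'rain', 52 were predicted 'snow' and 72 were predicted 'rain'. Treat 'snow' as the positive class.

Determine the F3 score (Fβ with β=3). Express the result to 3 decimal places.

0.475

Fβ = (1+β²)·TP / ((1+β²)·TP + β²·FN + FP), with β²=9
= 10·47 / (10·47 + 9·52 + 52) = 0.475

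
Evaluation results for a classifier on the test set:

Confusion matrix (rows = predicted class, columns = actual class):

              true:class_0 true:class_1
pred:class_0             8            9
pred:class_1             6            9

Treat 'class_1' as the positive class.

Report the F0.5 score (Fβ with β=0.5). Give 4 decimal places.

0.5769

Fβ = (1+β²)·TP / ((1+β²)·TP + β²·FN + FP), with β²=1/4
= 1.25·9 / (1.25·9 + 0.25·9 + 6) = 0.5769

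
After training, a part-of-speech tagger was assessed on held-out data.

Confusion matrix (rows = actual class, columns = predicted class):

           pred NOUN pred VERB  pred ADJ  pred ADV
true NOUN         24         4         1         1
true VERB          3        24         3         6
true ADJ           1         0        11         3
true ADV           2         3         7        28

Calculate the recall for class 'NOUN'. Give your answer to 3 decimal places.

One-vs-rest for 'NOUN': TP = diagonal; FP = other classes predicted 'NOUN'; FN = 'NOUN' predicted as other.
recall = TP/(TP+FN).
NOUN: TP=24, FN=4+1+1=6 → 24/30 = 0.8000

0.800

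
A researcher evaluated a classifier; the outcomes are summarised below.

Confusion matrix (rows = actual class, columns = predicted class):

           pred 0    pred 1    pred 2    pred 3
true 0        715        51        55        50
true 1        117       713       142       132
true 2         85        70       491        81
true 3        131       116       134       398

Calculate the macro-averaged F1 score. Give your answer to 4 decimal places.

0.6565

Per-class F1 score (2·TP/(2·TP+FP+FN)):
  0: TP=715, FP=117+85+131=333, FN=51+55+50=156 → 1430/1919 = 0.74518
  1: TP=713, FP=51+70+116=237, FN=117+142+132=391 → 1426/2054 = 0.69426
  2: TP=491, FP=55+142+134=331, FN=85+70+81=236 → 982/1549 = 0.63396
  3: TP=398, FP=50+132+81=263, FN=131+116+134=381 → 796/1440 = 0.55278
Macro-F1 score = mean = (0.74518 + 0.69426 + 0.63396 + 0.55278) / 4 = 0.6565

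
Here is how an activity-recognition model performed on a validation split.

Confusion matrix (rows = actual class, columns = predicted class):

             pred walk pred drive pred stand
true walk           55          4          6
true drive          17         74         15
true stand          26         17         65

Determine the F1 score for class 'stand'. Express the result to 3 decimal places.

0.670

One-vs-rest for 'stand': TP = diagonal; FP = other classes predicted 'stand'; FN = 'stand' predicted as other.
F1 score = 2·TP/(2·TP+FP+FN).
stand: TP=65, FP=6+15=21, FN=26+17=43 → 130/194 = 0.6701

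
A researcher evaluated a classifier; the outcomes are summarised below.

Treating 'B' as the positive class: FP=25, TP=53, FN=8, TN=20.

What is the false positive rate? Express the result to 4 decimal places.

0.5556

FPR = FP/(FP+TN) = 25/(25+20) = 0.5556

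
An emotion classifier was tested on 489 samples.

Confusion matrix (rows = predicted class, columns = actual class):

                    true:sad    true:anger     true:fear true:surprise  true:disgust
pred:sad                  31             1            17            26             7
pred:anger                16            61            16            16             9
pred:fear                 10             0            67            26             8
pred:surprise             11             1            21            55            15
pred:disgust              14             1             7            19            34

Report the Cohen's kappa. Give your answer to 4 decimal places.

0.3815

Observed agreement pₒ = trace/N = 248/489 = 0.50716
Expected agreement pₑ = Σ (rowᵢ·colᵢ)/N² = (82·82 + 64·118 + 128·111 + 142·103 + 73·75)/489² = 0.20318
κ = (pₒ − pₑ)/(1 − pₑ) = (0.50716 − 0.20318)/(1 − 0.20318) = 0.3815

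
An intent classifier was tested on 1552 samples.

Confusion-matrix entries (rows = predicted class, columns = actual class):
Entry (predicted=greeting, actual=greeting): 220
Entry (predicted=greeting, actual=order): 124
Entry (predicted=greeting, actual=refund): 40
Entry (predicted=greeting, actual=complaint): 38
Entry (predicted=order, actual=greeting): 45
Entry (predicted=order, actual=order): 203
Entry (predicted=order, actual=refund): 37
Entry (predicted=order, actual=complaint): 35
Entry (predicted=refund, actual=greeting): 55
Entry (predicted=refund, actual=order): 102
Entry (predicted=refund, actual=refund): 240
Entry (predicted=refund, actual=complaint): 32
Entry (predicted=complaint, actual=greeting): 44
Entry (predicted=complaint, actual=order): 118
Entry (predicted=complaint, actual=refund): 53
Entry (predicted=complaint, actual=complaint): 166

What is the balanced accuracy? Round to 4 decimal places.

Balanced accuracy = mean of per-class recall.
  greeting: recall = 220/364 = 0.60440
  order: recall = 203/547 = 0.37112
  refund: recall = 240/370 = 0.64865
  complaint: recall = 166/271 = 0.61255
Mean = (0.60440 + 0.37112 + 0.64865 + 0.61255) / 4 = 0.5592

0.5592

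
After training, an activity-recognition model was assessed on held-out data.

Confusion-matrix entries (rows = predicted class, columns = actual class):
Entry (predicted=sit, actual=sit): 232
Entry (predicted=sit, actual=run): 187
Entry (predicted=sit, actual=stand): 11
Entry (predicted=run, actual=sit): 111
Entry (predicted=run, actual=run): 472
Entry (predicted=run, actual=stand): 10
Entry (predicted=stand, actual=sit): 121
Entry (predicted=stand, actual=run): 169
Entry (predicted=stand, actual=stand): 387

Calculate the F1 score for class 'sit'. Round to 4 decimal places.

0.5190

Treat 'sit' as positive and all other classes as negative.
F1 score = 2·TP/(2·TP+FP+FN).
sit: TP=232, FP=187+11=198, FN=111+121=232 → 464/894 = 0.51902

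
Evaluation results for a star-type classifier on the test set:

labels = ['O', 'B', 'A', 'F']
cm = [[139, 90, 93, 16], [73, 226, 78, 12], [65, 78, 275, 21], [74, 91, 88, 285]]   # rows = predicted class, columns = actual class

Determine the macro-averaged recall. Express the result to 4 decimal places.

Per-class recall (TP/(TP+FN)):
  O: TP=139, FN=73+65+74=212 → 139/351 = 0.39601
  B: TP=226, FN=90+78+91=259 → 226/485 = 0.46598
  A: TP=275, FN=93+78+88=259 → 275/534 = 0.51498
  F: TP=285, FN=16+12+21=49 → 285/334 = 0.85329
Macro-recall = mean = (0.39601 + 0.46598 + 0.51498 + 0.85329) / 4 = 0.5576

0.5576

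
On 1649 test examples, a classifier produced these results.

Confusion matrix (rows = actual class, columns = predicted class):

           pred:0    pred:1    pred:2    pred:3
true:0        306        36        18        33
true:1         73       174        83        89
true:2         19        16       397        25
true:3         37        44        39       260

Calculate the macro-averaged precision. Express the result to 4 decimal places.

Per-class precision (TP/(TP+FP)):
  0: TP=306, FP=73+19+37=129 → 306/435 = 0.70345
  1: TP=174, FP=36+16+44=96 → 174/270 = 0.64444
  2: TP=397, FP=18+83+39=140 → 397/537 = 0.73929
  3: TP=260, FP=33+89+25=147 → 260/407 = 0.63882
Macro-precision = mean = (0.70345 + 0.64444 + 0.73929 + 0.63882) / 4 = 0.6815

0.6815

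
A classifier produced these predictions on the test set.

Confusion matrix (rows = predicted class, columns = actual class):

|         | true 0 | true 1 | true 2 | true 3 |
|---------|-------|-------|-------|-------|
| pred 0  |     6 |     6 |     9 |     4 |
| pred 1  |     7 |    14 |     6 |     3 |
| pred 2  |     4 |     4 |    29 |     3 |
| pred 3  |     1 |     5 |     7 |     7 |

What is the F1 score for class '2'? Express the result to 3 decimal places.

Treat '2' as positive and all other classes as negative.
F1 score = 2·TP/(2·TP+FP+FN).
2: TP=29, FP=4+4+3=11, FN=9+6+7=22 → 58/91 = 0.6374

0.637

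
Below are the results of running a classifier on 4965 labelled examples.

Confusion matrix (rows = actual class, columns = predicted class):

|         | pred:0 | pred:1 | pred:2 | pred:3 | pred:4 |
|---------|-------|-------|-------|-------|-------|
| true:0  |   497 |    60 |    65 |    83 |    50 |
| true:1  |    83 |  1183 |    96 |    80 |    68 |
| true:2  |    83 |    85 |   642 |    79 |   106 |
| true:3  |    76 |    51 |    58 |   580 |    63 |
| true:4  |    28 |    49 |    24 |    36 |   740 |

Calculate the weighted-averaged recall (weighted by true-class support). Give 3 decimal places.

Per-class recall (TP/(TP+FN)):
  0: TP=497, FN=60+65+83+50=258 → 497/755 = 0.6583
  1: TP=1183, FN=83+96+80+68=327 → 1183/1510 = 0.7834
  2: TP=642, FN=83+85+79+106=353 → 642/995 = 0.6452
  3: TP=580, FN=76+51+58+63=248 → 580/828 = 0.7005
  4: TP=740, FN=28+49+24+36=137 → 740/877 = 0.8438
Weighted-recall = Σ (supportᵢ/N)·recallᵢ with N=4965: (755/4965)·0.6583 + (1510/4965)·0.7834 + (995/4965)·0.6452 + (828/4965)·0.7005 + (877/4965)·0.8438 = 0.734

0.734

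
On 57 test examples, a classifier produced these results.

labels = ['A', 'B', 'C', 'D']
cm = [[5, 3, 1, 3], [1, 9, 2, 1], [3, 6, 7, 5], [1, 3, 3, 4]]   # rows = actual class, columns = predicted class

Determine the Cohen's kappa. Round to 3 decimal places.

0.252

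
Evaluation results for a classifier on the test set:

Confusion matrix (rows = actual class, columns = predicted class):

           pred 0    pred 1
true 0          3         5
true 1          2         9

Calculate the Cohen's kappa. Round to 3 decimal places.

0.204

Observed agreement pₒ = trace/N = 12/19 = 0.6316
Expected agreement pₑ = Σ (rowᵢ·colᵢ)/N² = (8·5 + 11·14)/19² = 0.5374
κ = (pₒ − pₑ)/(1 − pₑ) = (0.6316 − 0.5374)/(1 − 0.5374) = 0.204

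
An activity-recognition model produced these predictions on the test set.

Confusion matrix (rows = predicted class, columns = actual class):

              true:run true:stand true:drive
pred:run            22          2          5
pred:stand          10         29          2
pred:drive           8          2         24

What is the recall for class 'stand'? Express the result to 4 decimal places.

Treat 'stand' as positive and all other classes as negative.
recall = TP/(TP+FN).
stand: TP=29, FN=2+2=4 → 29/33 = 0.87879

0.8788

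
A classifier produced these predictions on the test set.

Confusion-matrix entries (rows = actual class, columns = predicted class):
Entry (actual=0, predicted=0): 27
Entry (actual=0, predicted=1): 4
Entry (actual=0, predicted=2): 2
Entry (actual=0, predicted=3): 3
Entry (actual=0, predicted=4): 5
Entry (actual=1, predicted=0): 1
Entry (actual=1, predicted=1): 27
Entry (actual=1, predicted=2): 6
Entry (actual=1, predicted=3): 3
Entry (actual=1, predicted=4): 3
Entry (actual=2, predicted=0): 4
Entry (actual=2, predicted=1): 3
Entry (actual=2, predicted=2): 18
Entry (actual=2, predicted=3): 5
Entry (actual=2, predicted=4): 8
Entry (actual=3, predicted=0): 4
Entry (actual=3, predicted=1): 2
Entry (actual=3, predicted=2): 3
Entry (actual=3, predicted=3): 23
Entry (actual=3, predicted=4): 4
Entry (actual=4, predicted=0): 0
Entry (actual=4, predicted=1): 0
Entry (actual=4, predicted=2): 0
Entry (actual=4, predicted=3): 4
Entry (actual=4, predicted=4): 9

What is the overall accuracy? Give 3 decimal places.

0.619

Accuracy = trace / total = (27+27+18+23+9=104) / 168 = 104/168 = 0.619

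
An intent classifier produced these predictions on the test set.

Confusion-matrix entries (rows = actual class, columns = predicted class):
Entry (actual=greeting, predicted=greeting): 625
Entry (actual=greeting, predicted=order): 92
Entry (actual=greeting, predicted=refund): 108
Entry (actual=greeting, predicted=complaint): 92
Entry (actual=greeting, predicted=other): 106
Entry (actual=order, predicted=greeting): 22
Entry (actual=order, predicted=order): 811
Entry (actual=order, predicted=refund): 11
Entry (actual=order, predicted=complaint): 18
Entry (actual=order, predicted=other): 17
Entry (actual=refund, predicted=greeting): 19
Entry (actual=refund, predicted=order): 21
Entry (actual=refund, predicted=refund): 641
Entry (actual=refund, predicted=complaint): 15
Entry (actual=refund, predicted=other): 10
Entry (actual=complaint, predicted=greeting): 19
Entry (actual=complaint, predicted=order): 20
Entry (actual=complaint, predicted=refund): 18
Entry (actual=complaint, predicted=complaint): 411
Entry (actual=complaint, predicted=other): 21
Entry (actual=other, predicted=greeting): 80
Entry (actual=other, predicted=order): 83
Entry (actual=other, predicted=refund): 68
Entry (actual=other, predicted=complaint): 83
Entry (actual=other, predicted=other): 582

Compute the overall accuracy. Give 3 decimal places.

0.769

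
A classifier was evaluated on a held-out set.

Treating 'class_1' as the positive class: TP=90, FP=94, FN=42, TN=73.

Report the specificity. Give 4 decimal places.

Specificity = TN/(TN+FP) = 73/(73+94) = 0.4371

0.4371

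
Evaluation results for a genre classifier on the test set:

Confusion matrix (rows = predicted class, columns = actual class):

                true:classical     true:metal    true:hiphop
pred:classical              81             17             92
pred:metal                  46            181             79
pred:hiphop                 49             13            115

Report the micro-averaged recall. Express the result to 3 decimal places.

Micro-averaging pools counts across classes: ΣTP=377, ΣFP=296, ΣFN=296.
Micro-recall = TP/(TP+FN) on pooled counts = 0.560 (equals overall accuracy in single-label multiclass).

0.560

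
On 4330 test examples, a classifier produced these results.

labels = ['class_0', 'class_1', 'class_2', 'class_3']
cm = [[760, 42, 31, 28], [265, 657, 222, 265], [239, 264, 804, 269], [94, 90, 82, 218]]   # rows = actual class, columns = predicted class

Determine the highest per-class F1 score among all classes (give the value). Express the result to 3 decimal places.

Per-class F1 score (2·TP/(2·TP+FP+FN)):
  class_0: TP=760, FP=265+239+94=598, FN=42+31+28=101 → 1520/2219 = 0.6850
  class_1: TP=657, FP=42+264+90=396, FN=265+222+265=752 → 1314/2462 = 0.5337
  class_2: TP=804, FP=31+222+82=335, FN=239+264+269=772 → 1608/2715 = 0.5923
  class_3: TP=218, FP=28+265+269=562, FN=94+90+82=266 → 436/1264 = 0.3449
Highest is class 'class_0' with F1 score = 0.685.

0.685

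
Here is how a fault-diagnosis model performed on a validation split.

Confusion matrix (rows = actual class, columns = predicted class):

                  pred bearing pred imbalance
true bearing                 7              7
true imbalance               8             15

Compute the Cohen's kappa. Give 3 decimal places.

Observed agreement pₒ = trace/N = 22/37 = 0.5946
Expected agreement pₑ = Σ (rowᵢ·colᵢ)/N² = (14·15 + 23·22)/37² = 0.5230
κ = (pₒ − pₑ)/(1 − pₑ) = (0.5946 − 0.5230)/(1 − 0.5230) = 0.150

0.150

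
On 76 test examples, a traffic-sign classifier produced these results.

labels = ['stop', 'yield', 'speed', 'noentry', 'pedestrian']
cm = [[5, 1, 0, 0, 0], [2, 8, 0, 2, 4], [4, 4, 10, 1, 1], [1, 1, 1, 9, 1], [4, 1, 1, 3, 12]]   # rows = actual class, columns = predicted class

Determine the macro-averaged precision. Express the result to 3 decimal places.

Per-class precision (TP/(TP+FP)):
  stop: TP=5, FP=2+4+1+4=11 → 5/16 = 0.3125
  yield: TP=8, FP=1+4+1+1=7 → 8/15 = 0.5333
  speed: TP=10, FP=0+0+1+1=2 → 10/12 = 0.8333
  noentry: TP=9, FP=0+2+1+3=6 → 9/15 = 0.6000
  pedestrian: TP=12, FP=0+4+1+1=6 → 12/18 = 0.6667
Macro-precision = mean = (0.3125 + 0.5333 + 0.8333 + 0.6000 + 0.6667) / 5 = 0.589

0.589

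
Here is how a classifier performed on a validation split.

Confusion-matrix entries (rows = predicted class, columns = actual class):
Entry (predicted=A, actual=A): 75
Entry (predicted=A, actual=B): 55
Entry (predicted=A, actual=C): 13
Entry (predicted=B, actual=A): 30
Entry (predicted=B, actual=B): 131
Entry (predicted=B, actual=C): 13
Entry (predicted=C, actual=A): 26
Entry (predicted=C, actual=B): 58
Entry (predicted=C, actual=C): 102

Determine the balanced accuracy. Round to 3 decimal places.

0.635

Balanced accuracy = mean of per-class recall.
  A: recall = 75/131 = 0.5725
  B: recall = 131/244 = 0.5369
  C: recall = 102/128 = 0.7969
Mean = (0.5725 + 0.5369 + 0.7969) / 3 = 0.635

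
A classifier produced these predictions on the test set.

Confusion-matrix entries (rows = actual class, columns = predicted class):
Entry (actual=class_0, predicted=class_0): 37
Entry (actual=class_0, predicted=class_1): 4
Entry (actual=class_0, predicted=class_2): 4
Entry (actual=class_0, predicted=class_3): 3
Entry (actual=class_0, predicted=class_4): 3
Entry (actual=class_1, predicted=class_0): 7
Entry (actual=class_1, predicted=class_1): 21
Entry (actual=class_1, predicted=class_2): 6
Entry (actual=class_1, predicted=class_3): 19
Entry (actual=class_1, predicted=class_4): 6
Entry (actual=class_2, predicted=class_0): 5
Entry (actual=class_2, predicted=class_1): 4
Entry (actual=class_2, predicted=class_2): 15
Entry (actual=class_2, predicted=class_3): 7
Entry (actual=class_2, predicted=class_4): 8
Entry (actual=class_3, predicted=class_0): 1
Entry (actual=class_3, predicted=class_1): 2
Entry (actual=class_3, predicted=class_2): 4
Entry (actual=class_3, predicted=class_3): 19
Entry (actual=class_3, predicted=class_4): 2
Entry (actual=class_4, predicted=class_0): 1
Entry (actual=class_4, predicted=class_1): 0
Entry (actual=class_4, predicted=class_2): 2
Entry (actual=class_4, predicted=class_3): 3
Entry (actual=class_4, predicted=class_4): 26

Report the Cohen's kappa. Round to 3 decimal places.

Observed agreement pₒ = trace/N = 118/209 = 0.5646
Expected agreement pₑ = Σ (rowᵢ·colᵢ)/N² = (51·51 + 59·31 + 39·31 + 28·51 + 32·45)/209² = 0.1948
κ = (pₒ − pₑ)/(1 − pₑ) = (0.5646 − 0.1948)/(1 − 0.1948) = 0.459

0.459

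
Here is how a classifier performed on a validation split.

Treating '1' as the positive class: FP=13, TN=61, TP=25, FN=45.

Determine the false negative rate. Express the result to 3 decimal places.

FNR = FN/(FN+TP) = 45/(45+25) = 0.643

0.643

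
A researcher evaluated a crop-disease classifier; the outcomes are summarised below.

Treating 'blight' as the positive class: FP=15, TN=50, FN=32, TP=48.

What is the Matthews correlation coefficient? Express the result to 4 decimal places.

0.3704

MCC = (TP·TN − FP·FN) / √((TP+FP)(TP+FN)(TN+FP)(TN+FN))
Numerator = 48·50 − 15·32 = 1920
Denominator = √(63·80·65·82) = √26863200 = 5182.9721
MCC = 1920 / 5182.9721 = 0.3704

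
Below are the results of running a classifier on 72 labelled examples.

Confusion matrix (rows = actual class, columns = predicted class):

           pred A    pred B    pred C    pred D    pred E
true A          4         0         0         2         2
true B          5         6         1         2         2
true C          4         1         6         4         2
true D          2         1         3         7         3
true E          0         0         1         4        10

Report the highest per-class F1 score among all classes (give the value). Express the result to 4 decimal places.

0.5882

Per-class F1 score (2·TP/(2·TP+FP+FN)):
  A: TP=4, FP=5+4+2+0=11, FN=0+0+2+2=4 → 8/23 = 0.34783
  B: TP=6, FP=0+1+1+0=2, FN=5+1+2+2=10 → 12/24 = 0.50000
  C: TP=6, FP=0+1+3+1=5, FN=4+1+4+2=11 → 12/28 = 0.42857
  D: TP=7, FP=2+2+4+4=12, FN=2+1+3+3=9 → 14/35 = 0.40000
  E: TP=10, FP=2+2+2+3=9, FN=0+0+1+4=5 → 20/34 = 0.58824
Highest is class 'E' with F1 score = 0.5882.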